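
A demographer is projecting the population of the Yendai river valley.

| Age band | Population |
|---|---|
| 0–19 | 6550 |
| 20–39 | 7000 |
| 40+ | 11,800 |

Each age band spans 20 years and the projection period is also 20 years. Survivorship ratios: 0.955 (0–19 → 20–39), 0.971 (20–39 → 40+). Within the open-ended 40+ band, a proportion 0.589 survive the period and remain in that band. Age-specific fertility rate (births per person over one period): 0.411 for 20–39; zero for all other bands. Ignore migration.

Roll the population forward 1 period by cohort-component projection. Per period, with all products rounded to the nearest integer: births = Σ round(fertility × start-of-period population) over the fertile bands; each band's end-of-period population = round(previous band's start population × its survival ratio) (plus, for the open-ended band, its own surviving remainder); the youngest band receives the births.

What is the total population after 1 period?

Period 1:
Births: 7000 * 0.411 = 2877
20–39: 6550 * 0.955 = 6255
40+: 7000 * 0.971 + 11800 * 0.589 = 6797 + 6950 = 13747
→ [2877, 6255, 13747]
Total after period 1: 2877 + 6255 + 13747 = 22879

22879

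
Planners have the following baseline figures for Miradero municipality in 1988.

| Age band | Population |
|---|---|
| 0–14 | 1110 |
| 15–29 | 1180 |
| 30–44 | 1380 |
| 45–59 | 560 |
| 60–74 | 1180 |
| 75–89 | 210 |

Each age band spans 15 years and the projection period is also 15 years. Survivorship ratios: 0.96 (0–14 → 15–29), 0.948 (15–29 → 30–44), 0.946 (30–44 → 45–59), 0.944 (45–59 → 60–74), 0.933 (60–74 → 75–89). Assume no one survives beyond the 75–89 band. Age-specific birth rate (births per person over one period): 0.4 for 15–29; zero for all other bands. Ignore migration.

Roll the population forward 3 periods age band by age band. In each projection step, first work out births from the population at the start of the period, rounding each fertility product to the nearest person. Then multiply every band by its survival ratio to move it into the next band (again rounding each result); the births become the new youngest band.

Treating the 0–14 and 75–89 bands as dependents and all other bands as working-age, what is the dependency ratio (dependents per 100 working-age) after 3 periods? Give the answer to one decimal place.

47.6

Numbering the bands 1..6 from youngest to oldest:
After projecting period 1:
Births: 1180 × 0.4 = 472
Band 2: 1110 × 0.96 = 1066
Band 3: 1180 × 0.948 = 1119
Band 4: 1380 × 0.946 = 1305
Band 5: 560 × 0.944 = 529
Band 6: 1180 × 0.933 = 1101
Giving 472 / 1066 / 1119 / 1305 / 529 / 1101.
After projecting period 2:
Births: 1066 × 0.4 = 426
Band 2: 472 × 0.96 = 453
Band 3: 1066 × 0.948 = 1011
Band 4: 1119 × 0.946 = 1059
Band 5: 1305 × 0.944 = 1232
Band 6: 529 × 0.933 = 494
Giving 426 / 453 / 1011 / 1059 / 1232 / 494.
After projecting period 3:
Births: 453 × 0.4 = 181
Band 2: 426 × 0.96 = 409
Band 3: 453 × 0.948 = 429
Band 4: 1011 × 0.946 = 956
Band 5: 1059 × 0.944 = 1000
Band 6: 1232 × 0.933 = 1149
Giving 181 / 409 / 429 / 956 / 1000 / 1149.
Dependents (band 0–14 + band 75–89) = 181 + 1149 = 1330; working-age = 2794; ratio = 1330/2794 × 100 = 47.6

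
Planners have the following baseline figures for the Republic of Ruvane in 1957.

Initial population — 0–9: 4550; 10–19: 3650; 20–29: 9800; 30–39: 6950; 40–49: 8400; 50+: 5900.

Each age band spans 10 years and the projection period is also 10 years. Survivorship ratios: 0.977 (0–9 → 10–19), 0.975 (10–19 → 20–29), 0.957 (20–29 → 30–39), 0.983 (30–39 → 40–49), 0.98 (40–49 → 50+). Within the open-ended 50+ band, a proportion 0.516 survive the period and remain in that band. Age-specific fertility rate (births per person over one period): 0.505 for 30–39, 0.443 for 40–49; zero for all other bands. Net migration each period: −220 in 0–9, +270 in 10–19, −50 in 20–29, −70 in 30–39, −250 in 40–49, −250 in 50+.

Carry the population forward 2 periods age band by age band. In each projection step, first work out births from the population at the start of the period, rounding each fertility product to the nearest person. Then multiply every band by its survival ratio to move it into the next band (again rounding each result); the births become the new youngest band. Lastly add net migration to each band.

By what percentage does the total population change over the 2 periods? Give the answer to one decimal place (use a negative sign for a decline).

9.9

Let band 1 be 0–9 through band 6 = 50+.
— Period 1 —
Births: 6950 × 0.505 = 3510 ; 8400 × 0.443 = 3721 — total 7231
Band 2: 4550 × 0.977 = 4445
Band 3: 3650 × 0.975 = 3559
Band 4: 9800 × 0.957 = 9379
Band 5: 6950 × 0.983 = 6832
Band 6: 8400 × 0.98 + 5900 × 0.516 = 8232 + 3044 = 11276
Net migration: Band 1 − 220 → 7011; Band 2 + 270 → 4715; Band 3 − 50 → 3509; Band 4 − 70 → 9309; Band 5 − 250 → 6582; Band 6 − 250 → 11026
Giving 7011 / 4715 / 3509 / 9309 / 6582 / 11026.
— Period 2 —
Births: 9309 × 0.505 = 4701 ; 6582 × 0.443 = 2916 — total 7617
Band 2: 7011 × 0.977 = 6850
Band 3: 4715 × 0.975 = 4597
Band 4: 3509 × 0.957 = 3358
Band 5: 9309 × 0.983 = 9151
Band 6: 6582 × 0.98 + 11026 × 0.516 = 6450 + 5689 = 12139
Net migration: Band 1 − 220 → 7397; Band 2 + 270 → 7120; Band 3 − 50 → 4547; Band 4 − 70 → 3288; Band 5 − 250 → 8901; Band 6 − 250 → 11889
Giving 7397 / 7120 / 4547 / 3288 / 8901 / 11889.
Total: 39250 → 43142; change = 3892; percentage change = 9.9%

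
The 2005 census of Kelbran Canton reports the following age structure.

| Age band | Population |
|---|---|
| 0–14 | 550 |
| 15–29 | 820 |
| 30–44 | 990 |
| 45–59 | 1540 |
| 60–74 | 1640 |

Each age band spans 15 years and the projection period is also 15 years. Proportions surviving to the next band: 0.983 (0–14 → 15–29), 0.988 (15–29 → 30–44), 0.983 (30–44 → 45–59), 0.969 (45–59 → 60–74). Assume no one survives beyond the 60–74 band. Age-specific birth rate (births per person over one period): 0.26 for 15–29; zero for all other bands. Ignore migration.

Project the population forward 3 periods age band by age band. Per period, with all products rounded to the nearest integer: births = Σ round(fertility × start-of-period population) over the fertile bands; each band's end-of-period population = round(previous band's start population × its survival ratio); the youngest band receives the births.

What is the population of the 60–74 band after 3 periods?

771

Call the groups 1 to 5, youngest first.
After projecting period 1:
Births: 820 × 0.26 = 213
Group 2: 550 × 0.983 = 541
Group 3: 820 × 0.988 = 810
Group 4: 990 × 0.983 = 973
Group 5: 1540 × 0.969 = 1492
→ [213, 541, 810, 973, 1492]
After projecting period 2:
Births: 541 × 0.26 = 141
Group 2: 213 × 0.983 = 209
Group 3: 541 × 0.988 = 535
Group 4: 810 × 0.983 = 796
Group 5: 973 × 0.969 = 943
→ [141, 209, 535, 796, 943]
After projecting period 3:
Births: 209 × 0.26 = 54
Group 2: 141 × 0.983 = 139
Group 3: 209 × 0.988 = 206
Group 4: 535 × 0.983 = 526
Group 5: 796 × 0.969 = 771
→ [54, 139, 206, 526, 771]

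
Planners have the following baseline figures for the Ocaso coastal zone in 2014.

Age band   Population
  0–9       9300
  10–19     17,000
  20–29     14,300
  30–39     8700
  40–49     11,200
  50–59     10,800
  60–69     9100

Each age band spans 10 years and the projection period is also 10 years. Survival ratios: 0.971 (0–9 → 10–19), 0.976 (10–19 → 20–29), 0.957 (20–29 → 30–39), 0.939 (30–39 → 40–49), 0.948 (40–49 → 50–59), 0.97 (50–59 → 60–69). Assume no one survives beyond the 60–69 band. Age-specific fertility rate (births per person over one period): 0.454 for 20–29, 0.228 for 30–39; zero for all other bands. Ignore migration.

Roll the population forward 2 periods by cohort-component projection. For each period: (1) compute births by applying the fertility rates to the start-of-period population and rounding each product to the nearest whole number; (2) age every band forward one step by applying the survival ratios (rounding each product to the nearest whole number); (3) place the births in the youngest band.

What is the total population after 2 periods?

Period 1:
Births: 14300 × 0.454 = 6492  |  8700 × 0.228 = 1984 ⇒ total 8476
10–19: 9300 × 0.971 = 9030
20–29: 17000 × 0.976 = 16592
30–39: 14300 × 0.957 = 13685
40–49: 8700 × 0.939 = 8169
50–59: 11200 × 0.948 = 10618
60–69: 10800 × 0.97 = 10476
Population now: 0–9=8476, 10–19=9030, 20–29=16592, 30–39=13685, 40–49=8169, 50–59=10618, 60–69=10476
Period 2:
Births: 16592 × 0.454 = 7533  |  13685 × 0.228 = 3120 ⇒ total 10653
10–19: 8476 × 0.971 = 8230
20–29: 9030 × 0.976 = 8813
30–39: 16592 × 0.957 = 15879
40–49: 13685 × 0.939 = 12850
50–59: 8169 × 0.948 = 7744
60–69: 10618 × 0.97 = 10299
Population now: 0–9=10653, 10–19=8230, 20–29=8813, 30–39=15879, 40–49=12850, 50–59=7744, 60–69=10299
Total after period 2: 10653 + 8230 + 8813 + 15879 + 12850 + 7744 + 10299 = 74468

74468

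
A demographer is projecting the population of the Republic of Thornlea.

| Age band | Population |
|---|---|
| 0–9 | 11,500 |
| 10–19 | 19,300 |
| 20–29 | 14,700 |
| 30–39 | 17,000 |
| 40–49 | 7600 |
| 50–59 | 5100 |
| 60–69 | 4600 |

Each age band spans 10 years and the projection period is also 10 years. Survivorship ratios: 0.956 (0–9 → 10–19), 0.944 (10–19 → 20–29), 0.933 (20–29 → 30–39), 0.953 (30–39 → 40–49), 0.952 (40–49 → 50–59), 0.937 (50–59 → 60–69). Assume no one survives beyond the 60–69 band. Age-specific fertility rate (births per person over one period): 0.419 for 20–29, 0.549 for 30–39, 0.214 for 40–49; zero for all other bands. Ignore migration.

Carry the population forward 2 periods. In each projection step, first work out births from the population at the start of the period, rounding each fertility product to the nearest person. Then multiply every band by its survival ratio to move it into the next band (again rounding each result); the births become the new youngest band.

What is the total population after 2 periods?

97644

Numbering the groups 1..7 from youngest to oldest:
[period 1]
Births: 14700 × 0.419 = 6159, 17000 × 0.549 = 9333, 7600 × 0.214 = 1626 — total 17118
Group 2: 11500 × 0.956 = 10994
Group 3: 19300 × 0.944 = 18219
Group 4: 14700 × 0.933 = 13715
Group 5: 17000 × 0.953 = 16201
Group 6: 7600 × 0.952 = 7235
Group 7: 5100 × 0.937 = 4779
Population now: 0–9=17118, 10–19=10994, 20–29=18219, 30–39=13715, 40–49=16201, 50–59=7235, 60–69=4779
[period 2]
Births: 18219 × 0.419 = 7634, 13715 × 0.549 = 7530, 16201 × 0.214 = 3467 — total 18631
Group 2: 17118 × 0.956 = 16365
Group 3: 10994 × 0.944 = 10378
Group 4: 18219 × 0.933 = 16998
Group 5: 13715 × 0.953 = 13070
Group 6: 16201 × 0.952 = 15423
Group 7: 7235 × 0.937 = 6779
Population now: 0–9=18631, 10–19=16365, 20–29=10378, 30–39=16998, 40–49=13070, 50–59=15423, 60–69=6779
Total after period 2: 18631 + 16365 + 10378 + 16998 + 13070 + 15423 + 6779 = 97644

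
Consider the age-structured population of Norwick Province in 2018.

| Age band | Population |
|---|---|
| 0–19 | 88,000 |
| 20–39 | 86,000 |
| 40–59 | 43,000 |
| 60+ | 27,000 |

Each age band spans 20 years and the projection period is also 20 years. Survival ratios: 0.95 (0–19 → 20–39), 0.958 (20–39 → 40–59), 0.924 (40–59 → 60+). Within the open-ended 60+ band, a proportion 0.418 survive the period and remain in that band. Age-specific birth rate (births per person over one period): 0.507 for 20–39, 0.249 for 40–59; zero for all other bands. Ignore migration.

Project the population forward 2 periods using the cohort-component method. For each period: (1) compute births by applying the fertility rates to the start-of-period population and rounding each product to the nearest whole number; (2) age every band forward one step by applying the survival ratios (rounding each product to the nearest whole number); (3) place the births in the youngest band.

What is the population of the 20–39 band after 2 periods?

51594

Let band 1 be 0–19 through band 4 = 60+.
— Period 1 —
Births: 86000 × 0.507 = 43602 ; 43000 × 0.249 = 10707 ⇒ total 54309
Band 2: 88000 × 0.95 = 83600
Band 3: 86000 × 0.958 = 82388
Band 4: 43000 × 0.924 + 27000 × 0.418 = 39732 + 11286 = 51018
Population now: 0–19=54309, 20–39=83600, 40–59=82388, 60+=51018
— Period 2 —
Births: 83600 × 0.507 = 42385 ; 82388 × 0.249 = 20515 ⇒ total 62900
Band 2: 54309 × 0.95 = 51594
Band 3: 83600 × 0.958 = 80089
Band 4: 82388 × 0.924 + 51018 × 0.418 = 76127 + 21326 = 97453
Population now: 0–19=62900, 20–39=51594, 40–59=80089, 60+=97453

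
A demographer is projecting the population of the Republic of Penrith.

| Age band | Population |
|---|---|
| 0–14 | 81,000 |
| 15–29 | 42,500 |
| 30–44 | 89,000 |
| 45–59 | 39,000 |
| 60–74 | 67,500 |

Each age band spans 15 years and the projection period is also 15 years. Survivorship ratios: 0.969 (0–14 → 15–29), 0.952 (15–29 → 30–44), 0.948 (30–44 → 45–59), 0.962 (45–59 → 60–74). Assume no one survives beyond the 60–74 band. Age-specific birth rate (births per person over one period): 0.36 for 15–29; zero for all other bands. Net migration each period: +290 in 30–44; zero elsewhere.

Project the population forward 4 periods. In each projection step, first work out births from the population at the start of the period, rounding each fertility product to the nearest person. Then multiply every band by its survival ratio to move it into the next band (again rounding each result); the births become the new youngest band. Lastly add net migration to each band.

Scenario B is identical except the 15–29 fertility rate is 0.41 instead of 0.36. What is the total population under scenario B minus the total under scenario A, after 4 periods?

9942

Let band 1 be 0–14 through band 5 = 60–74.
[period 1]
Births: 42500 × 0.36 = 15300
Band 2: 81000 × 0.969 = 78489
Band 3: 42500 × 0.952 = 40460
Band 4: 89000 × 0.948 = 84372
Band 5: 39000 × 0.962 = 37518
Net migration: Band 3 + 290 → 40750
→ [15300, 78489, 40750, 84372, 37518]
[period 2]
Births: 78489 × 0.36 = 28256
Band 2: 15300 × 0.969 = 14826
Band 3: 78489 × 0.952 = 74722
Band 4: 40750 × 0.948 = 38631
Band 5: 84372 × 0.962 = 81166
Net migration: Band 3 + 290 → 75012
→ [28256, 14826, 75012, 38631, 81166]
[period 3]
Births: 14826 × 0.36 = 5337
Band 2: 28256 × 0.969 = 27380
Band 3: 14826 × 0.952 = 14114
Band 4: 75012 × 0.948 = 71111
Band 5: 38631 × 0.962 = 37163
Net migration: Band 3 + 290 → 14404
→ [5337, 27380, 14404, 71111, 37163]
[period 4]
Births: 27380 × 0.36 = 9857
Band 2: 5337 × 0.969 = 5172
Band 3: 27380 × 0.952 = 26066
Band 4: 14404 × 0.948 = 13655
Band 5: 71111 × 0.962 = 68409
Net migration: Band 3 + 290 → 26356
→ [9857, 5172, 26356, 13655, 68409]
Scenario A total after 4 periods: 123449
Scenario B projection —
[period 1]
Births: 42500 × 0.41 = 17425
Band 2: 81000 × 0.969 = 78489
Band 3: 42500 × 0.952 = 40460
Band 4: 89000 × 0.948 = 84372
Band 5: 39000 × 0.962 = 37518
Net migration: Band 3 + 290 → 40750
→ [17425, 78489, 40750, 84372, 37518]
[period 2]
Births: 78489 × 0.41 = 32180
Band 2: 17425 × 0.969 = 16885
Band 3: 78489 × 0.952 = 74722
Band 4: 40750 × 0.948 = 38631
Band 5: 84372 × 0.962 = 81166
Net migration: Band 3 + 290 → 75012
→ [32180, 16885, 75012, 38631, 81166]
[period 3]
Births: 16885 × 0.41 = 6923
Band 2: 32180 × 0.969 = 31182
Band 3: 16885 × 0.952 = 16075
Band 4: 75012 × 0.948 = 71111
Band 5: 38631 × 0.962 = 37163
Net migration: Band 3 + 290 → 16365
→ [6923, 31182, 16365, 71111, 37163]
[period 4]
Births: 31182 × 0.41 = 12785
Band 2: 6923 × 0.969 = 6708
Band 3: 31182 × 0.952 = 29685
Band 4: 16365 × 0.948 = 15514
Band 5: 71111 × 0.962 = 68409
Net migration: Band 3 + 290 → 29975
→ [12785, 6708, 29975, 15514, 68409]
Scenario B total after 4 periods: 133391
Difference B − A = 133391 − 123449 = 9942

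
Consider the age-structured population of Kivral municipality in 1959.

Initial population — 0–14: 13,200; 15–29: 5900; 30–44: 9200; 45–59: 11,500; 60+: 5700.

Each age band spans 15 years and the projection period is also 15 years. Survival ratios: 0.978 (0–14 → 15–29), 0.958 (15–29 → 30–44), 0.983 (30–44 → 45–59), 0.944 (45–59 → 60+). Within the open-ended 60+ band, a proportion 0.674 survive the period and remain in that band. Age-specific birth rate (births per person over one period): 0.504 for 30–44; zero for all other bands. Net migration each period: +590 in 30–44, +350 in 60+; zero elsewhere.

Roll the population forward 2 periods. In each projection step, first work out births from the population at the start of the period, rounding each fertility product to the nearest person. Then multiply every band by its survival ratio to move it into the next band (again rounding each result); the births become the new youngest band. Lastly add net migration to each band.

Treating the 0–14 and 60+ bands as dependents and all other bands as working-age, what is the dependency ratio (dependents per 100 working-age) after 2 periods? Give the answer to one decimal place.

Let group 1 be 0–14 through group 5 = 60+.
— Period 1 —
Births: 9200 × 0.504 = 4637
Group 2: 13200 × 0.978 = 12910
Group 3: 5900 × 0.958 = 5652
Group 4: 9200 × 0.983 = 9044
Group 5: 11500 × 0.944 + 5700 × 0.674 = 10856 + 3842 = 14698
Net migration: Group 3 + 590 → 6242; Group 5 + 350 → 15048
End of period: [4637, 12910, 6242, 9044, 15048]
— Period 2 —
Births: 6242 × 0.504 = 3146
Group 2: 4637 × 0.978 = 4535
Group 3: 12910 × 0.958 = 12368
Group 4: 6242 × 0.983 = 6136
Group 5: 9044 × 0.944 + 15048 × 0.674 = 8538 + 10142 = 18680
Net migration: Group 3 + 590 → 12958; Group 5 + 350 → 19030
End of period: [3146, 4535, 12958, 6136, 19030]
Dependents (band 0–14 + band 60+) = 3146 + 19030 = 22176; working-age = 23629; ratio = 22176/23629 × 100 = 93.9

93.9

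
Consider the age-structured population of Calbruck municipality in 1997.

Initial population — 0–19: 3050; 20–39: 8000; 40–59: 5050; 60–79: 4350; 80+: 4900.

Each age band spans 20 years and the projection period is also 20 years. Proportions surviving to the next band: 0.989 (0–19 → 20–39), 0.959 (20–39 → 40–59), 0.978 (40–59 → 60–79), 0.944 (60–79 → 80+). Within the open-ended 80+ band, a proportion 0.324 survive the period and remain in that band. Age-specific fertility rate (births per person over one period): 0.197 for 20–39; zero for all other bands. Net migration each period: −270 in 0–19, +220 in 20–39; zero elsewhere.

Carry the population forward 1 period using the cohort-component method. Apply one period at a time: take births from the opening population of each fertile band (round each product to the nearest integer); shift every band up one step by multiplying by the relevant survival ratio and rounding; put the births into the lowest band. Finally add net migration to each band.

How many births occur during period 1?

— Period 1 —
Births: 8000 × 0.197 = 1576
20–39: 3050 × 0.989 = 3016
40–59: 8000 × 0.959 = 7672
60–79: 5050 × 0.978 = 4939
80+: 4350 × 0.944 + 4900 × 0.324 = 4106 + 1588 = 5694
Net migration: 0–19 − 270 → 1306; 20–39 + 220 → 3236
Population now: 0–19=1306, 20–39=3236, 40–59=7672, 60–79=4939, 80+=5694

1576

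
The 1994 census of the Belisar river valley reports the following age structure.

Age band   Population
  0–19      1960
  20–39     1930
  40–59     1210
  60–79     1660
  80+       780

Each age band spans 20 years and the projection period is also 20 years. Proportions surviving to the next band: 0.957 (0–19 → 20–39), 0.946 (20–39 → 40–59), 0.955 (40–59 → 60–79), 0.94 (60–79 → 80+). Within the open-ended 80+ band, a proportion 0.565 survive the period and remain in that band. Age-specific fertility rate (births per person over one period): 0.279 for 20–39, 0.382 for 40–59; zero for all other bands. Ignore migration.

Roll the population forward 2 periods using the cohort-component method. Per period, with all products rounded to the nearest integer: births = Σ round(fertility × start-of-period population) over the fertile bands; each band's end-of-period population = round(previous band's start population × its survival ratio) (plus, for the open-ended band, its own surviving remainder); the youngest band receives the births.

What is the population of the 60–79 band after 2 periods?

(Groups numbered youngest = 1 to oldest = 5.)
[period 1]
Births: 1930 × 0.279 = 538 ; 1210 × 0.382 = 462 — total 1000
Group 2: 1960 × 0.957 = 1876
Group 3: 1930 × 0.946 = 1826
Group 4: 1210 × 0.955 = 1156
Group 5: 1660 × 0.94 + 780 × 0.565 = 1560 + 441 = 2001
Giving 1000 / 1876 / 1826 / 1156 / 2001.
[period 2]
Births: 1876 × 0.279 = 523 ; 1826 × 0.382 = 698 — total 1221
Group 2: 1000 × 0.957 = 957
Group 3: 1876 × 0.946 = 1775
Group 4: 1826 × 0.955 = 1744
Group 5: 1156 × 0.94 + 2001 × 0.565 = 1087 + 1131 = 2218
Giving 1221 / 957 / 1775 / 1744 / 2218.

1744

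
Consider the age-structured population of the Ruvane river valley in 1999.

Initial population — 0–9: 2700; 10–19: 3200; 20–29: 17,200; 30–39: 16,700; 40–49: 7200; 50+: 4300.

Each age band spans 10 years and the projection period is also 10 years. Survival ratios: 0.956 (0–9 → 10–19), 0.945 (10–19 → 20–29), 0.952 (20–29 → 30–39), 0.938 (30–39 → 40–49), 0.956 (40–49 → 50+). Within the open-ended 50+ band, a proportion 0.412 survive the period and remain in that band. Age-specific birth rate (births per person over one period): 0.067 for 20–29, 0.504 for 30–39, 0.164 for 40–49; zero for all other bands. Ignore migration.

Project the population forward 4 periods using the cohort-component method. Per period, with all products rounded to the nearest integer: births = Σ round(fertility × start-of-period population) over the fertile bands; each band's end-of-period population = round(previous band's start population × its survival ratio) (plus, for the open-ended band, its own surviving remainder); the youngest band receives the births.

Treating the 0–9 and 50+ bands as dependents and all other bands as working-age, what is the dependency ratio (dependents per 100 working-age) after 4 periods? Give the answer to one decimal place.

Let group 1 be 0–9 through group 6 = 50+.
Period 1.
Births: 17200 * 0.067 = 1152  |  16700 * 0.504 = 8417  |  7200 * 0.164 = 1181 — total 10750
Group 2: 2700 * 0.956 = 2581
Group 3: 3200 * 0.945 = 3024
Group 4: 17200 * 0.952 = 16374
Group 5: 16700 * 0.938 = 15665
Group 6: 7200 * 0.956 + 4300 * 0.412 = 6883 + 1772 = 8655
End of period: [10750, 2581, 3024, 16374, 15665, 8655]
Period 2.
Births: 3024 * 0.067 = 203  |  16374 * 0.504 = 8252  |  15665 * 0.164 = 2569 — total 11024
Group 2: 10750 * 0.956 = 10277
Group 3: 2581 * 0.945 = 2439
Group 4: 3024 * 0.952 = 2879
Group 5: 16374 * 0.938 = 15359
Group 6: 15665 * 0.956 + 8655 * 0.412 = 14976 + 3566 = 18542
End of period: [11024, 10277, 2439, 2879, 15359, 18542]
Period 3.
Births: 2439 * 0.067 = 163  |  2879 * 0.504 = 1451  |  15359 * 0.164 = 2519 — total 4133
Group 2: 11024 * 0.956 = 10539
Group 3: 10277 * 0.945 = 9712
Group 4: 2439 * 0.952 = 2322
Group 5: 2879 * 0.938 = 2701
Group 6: 15359 * 0.956 + 18542 * 0.412 = 14683 + 7639 = 22322
End of period: [4133, 10539, 9712, 2322, 2701, 22322]
Period 4.
Births: 9712 * 0.067 = 651  |  2322 * 0.504 = 1170  |  2701 * 0.164 = 443 — total 2264
Group 2: 4133 * 0.956 = 3951
Group 3: 10539 * 0.945 = 9959
Group 4: 9712 * 0.952 = 9246
Group 5: 2322 * 0.938 = 2178
Group 6: 2701 * 0.956 + 22322 * 0.412 = 2582 + 9197 = 11779
End of period: [2264, 3951, 9959, 9246, 2178, 11779]
Dependents (band 0–9 + band 50+) = 2264 + 11779 = 14043; working-age = 25334; ratio = 14043/25334 × 100 = 55.4

55.4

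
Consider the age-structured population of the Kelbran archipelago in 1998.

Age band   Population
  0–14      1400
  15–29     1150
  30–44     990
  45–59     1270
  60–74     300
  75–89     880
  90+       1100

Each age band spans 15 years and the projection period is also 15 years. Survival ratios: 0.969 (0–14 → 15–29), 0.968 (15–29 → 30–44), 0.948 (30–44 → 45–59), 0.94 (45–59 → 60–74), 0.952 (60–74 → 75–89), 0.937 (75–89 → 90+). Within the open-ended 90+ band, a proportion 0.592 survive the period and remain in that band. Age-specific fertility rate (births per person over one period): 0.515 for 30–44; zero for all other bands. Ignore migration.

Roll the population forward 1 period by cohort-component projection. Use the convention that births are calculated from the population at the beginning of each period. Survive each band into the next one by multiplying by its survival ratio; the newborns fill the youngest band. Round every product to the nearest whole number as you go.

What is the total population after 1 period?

6875

— Period 1 —
Births: 990 × 0.515 = 510
15–29: 1400 × 0.969 = 1357
30–44: 1150 × 0.968 = 1113
45–59: 990 × 0.948 = 939
60–74: 1270 × 0.94 = 1194
75–89: 300 × 0.952 = 286
90+: 880 × 0.937 + 1100 × 0.592 = 825 + 651 = 1476
→ [510, 1357, 1113, 939, 1194, 286, 1476]
Total after period 1: 510 + 1357 + 1113 + 939 + 1194 + 286 + 1476 = 6875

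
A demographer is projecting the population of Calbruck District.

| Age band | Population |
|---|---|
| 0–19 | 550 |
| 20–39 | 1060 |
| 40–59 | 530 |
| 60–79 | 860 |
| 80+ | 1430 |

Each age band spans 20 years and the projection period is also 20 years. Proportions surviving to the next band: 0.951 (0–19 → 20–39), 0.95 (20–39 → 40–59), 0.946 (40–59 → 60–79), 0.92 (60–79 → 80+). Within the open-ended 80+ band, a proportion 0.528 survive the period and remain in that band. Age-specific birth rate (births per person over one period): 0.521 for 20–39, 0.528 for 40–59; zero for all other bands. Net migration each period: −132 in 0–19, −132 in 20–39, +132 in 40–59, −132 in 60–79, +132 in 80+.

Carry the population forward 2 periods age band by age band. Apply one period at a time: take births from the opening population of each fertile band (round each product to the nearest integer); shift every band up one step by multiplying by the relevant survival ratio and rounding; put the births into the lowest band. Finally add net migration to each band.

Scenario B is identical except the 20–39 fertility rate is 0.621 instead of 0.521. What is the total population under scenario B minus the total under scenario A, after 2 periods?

140

Period 1:
Births: 1060 × 0.521 = 552 ; 530 × 0.528 = 280 ⇒ total 832
20–39: 550 × 0.951 = 523
40–59: 1060 × 0.95 = 1007
60–79: 530 × 0.946 = 501
80+: 860 × 0.92 + 1430 × 0.528 = 791 + 755 = 1546
Net migration: 0–19 − 132 → 700; 20–39 − 132 → 391; 40–59 + 132 → 1139; 60–79 − 132 → 369; 80+ + 132 → 1678
→ [700, 391, 1139, 369, 1678]
Period 2:
Births: 391 × 0.521 = 204 ; 1139 × 0.528 = 601 ⇒ total 805
20–39: 700 × 0.951 = 666
40–59: 391 × 0.95 = 371
60–79: 1139 × 0.946 = 1077
80+: 369 × 0.92 + 1678 × 0.528 = 339 + 886 = 1225
Net migration: 0–19 − 132 → 673; 20–39 − 132 → 534; 40–59 + 132 → 503; 60–79 − 132 → 945; 80+ + 132 → 1357
→ [673, 534, 503, 945, 1357]
Scenario A total after 2 periods: 4012
Scenario B projection —
Period 1:
Births: 1060 × 0.621 = 658 ; 530 × 0.528 = 280 ⇒ total 938
20–39: 550 × 0.951 = 523
40–59: 1060 × 0.95 = 1007
60–79: 530 × 0.946 = 501
80+: 860 × 0.92 + 1430 × 0.528 = 791 + 755 = 1546
Net migration: 0–19 − 132 → 806; 20–39 − 132 → 391; 40–59 + 132 → 1139; 60–79 − 132 → 369; 80+ + 132 → 1678
→ [806, 391, 1139, 369, 1678]
Period 2:
Births: 391 × 0.621 = 243 ; 1139 × 0.528 = 601 ⇒ total 844
20–39: 806 × 0.951 = 767
40–59: 391 × 0.95 = 371
60–79: 1139 × 0.946 = 1077
80+: 369 × 0.92 + 1678 × 0.528 = 339 + 886 = 1225
Net migration: 0–19 − 132 → 712; 20–39 − 132 → 635; 40–59 + 132 → 503; 60–79 − 132 → 945; 80+ + 132 → 1357
→ [712, 635, 503, 945, 1357]
Scenario B total after 2 periods: 4152
Difference B − A = 4152 − 4012 = 140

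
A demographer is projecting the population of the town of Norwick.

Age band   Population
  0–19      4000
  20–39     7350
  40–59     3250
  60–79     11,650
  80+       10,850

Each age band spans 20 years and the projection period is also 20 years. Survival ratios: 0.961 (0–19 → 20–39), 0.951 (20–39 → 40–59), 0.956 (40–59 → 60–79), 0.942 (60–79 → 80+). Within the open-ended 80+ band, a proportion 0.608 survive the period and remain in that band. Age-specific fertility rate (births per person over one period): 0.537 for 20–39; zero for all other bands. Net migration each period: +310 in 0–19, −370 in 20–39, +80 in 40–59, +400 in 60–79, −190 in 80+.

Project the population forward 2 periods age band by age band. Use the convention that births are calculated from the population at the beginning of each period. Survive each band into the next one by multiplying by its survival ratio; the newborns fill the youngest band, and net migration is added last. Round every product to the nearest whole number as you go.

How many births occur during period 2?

Period 1:
Births: 7350 × 0.537 = 3947
20–39: 4000 × 0.961 = 3844
40–59: 7350 × 0.951 = 6990
60–79: 3250 × 0.956 = 3107
80+: 11650 × 0.942 + 10850 × 0.608 = 10974 + 6597 = 17571
Net migration: 0–19 + 310 → 4257; 20–39 − 370 → 3474; 40–59 + 80 → 7070; 60–79 + 400 → 3507; 80+ − 190 → 17381
Giving 4257 / 3474 / 7070 / 3507 / 17381.
Period 2:
Births: 3474 × 0.537 = 1866
20–39: 4257 × 0.961 = 4091
40–59: 3474 × 0.951 = 3304
60–79: 7070 × 0.956 = 6759
80+: 3507 × 0.942 + 17381 × 0.608 = 3304 + 10568 = 13872
Net migration: 0–19 + 310 → 2176; 20–39 − 370 → 3721; 40–59 + 80 → 3384; 60–79 + 400 → 7159; 80+ − 190 → 13682
Giving 2176 / 3721 / 3384 / 7159 / 13682.

1866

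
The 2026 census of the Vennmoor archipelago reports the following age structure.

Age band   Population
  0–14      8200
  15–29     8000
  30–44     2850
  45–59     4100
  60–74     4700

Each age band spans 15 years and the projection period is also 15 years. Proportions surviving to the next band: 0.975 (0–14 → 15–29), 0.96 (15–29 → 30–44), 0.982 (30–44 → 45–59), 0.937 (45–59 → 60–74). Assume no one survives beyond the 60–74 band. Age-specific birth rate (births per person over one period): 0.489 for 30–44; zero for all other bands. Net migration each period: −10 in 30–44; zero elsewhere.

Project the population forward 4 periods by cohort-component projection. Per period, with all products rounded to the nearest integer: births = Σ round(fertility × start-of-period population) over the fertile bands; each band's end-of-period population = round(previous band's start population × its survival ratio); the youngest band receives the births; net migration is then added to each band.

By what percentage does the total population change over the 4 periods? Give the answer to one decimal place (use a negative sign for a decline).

-42.1

Call the groups 1 to 5, youngest first.
— Period 1 —
Births: 2850 × 0.489 = 1394
Group 2: 8200 × 0.975 = 7995
Group 3: 8000 × 0.96 = 7680
Group 4: 2850 × 0.982 = 2799
Group 5: 4100 × 0.937 = 3842
Net migration: Group 3 − 10 → 7670
Giving 1394 / 7995 / 7670 / 2799 / 3842.
— Period 2 —
Births: 7670 × 0.489 = 3751
Group 2: 1394 × 0.975 = 1359
Group 3: 7995 × 0.96 = 7675
Group 4: 7670 × 0.982 = 7532
Group 5: 2799 × 0.937 = 2623
Net migration: Group 3 − 10 → 7665
Giving 3751 / 1359 / 7665 / 7532 / 2623.
— Period 3 —
Births: 7665 × 0.489 = 3748
Group 2: 3751 × 0.975 = 3657
Group 3: 1359 × 0.96 = 1305
Group 4: 7665 × 0.982 = 7527
Group 5: 7532 × 0.937 = 7057
Net migration: Group 3 − 10 → 1295
Giving 3748 / 3657 / 1295 / 7527 / 7057.
— Period 4 —
Births: 1295 × 0.489 = 633
Group 2: 3748 × 0.975 = 3654
Group 3: 3657 × 0.96 = 3511
Group 4: 1295 × 0.982 = 1272
Group 5: 7527 × 0.937 = 7053
Net migration: Group 3 − 10 → 3501
Giving 633 / 3654 / 3501 / 1272 / 7053.
Total: 27850 → 16113; change = -11737; percentage change = -42.1%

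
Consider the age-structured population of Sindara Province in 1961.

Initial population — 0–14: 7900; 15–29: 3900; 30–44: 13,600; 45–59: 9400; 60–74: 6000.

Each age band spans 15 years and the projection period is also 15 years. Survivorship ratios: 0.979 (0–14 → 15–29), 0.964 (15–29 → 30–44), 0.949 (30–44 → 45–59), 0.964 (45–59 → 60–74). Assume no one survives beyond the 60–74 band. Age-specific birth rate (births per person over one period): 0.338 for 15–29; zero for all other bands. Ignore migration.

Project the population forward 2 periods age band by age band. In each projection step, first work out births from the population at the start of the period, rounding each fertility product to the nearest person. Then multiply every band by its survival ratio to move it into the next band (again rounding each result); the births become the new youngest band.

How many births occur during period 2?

2614

(Bands numbered youngest = 1 to oldest = 5.)
Period 1.
Births: 3900 × 0.338 = 1318
Band 2: 7900 × 0.979 = 7734
Band 3: 3900 × 0.964 = 3760
Band 4: 13600 × 0.949 = 12906
Band 5: 9400 × 0.964 = 9062
→ [1318, 7734, 3760, 12906, 9062]
Period 2.
Births: 7734 × 0.338 = 2614
Band 2: 1318 × 0.979 = 1290
Band 3: 7734 × 0.964 = 7456
Band 4: 3760 × 0.949 = 3568
Band 5: 12906 × 0.964 = 12441
→ [2614, 1290, 7456, 3568, 12441]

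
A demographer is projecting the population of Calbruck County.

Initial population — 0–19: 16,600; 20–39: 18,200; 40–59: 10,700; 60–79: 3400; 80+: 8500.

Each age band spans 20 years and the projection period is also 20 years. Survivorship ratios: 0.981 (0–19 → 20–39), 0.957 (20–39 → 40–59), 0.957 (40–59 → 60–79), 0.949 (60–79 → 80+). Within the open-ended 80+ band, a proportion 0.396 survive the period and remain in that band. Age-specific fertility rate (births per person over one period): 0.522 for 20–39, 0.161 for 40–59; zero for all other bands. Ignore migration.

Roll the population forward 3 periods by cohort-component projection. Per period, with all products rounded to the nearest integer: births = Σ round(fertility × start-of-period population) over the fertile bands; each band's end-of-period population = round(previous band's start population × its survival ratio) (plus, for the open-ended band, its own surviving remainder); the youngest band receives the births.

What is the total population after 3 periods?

65498

— Period 1 —
Births: 18200 × 0.522 = 9500 ; 10700 × 0.161 = 1723 → 11223
20–39: 16600 × 0.981 = 16285
40–59: 18200 × 0.957 = 17417
60–79: 10700 × 0.957 = 10240
80+: 3400 × 0.949 + 8500 × 0.396 = 3227 + 3366 = 6593
End of period: [11223, 16285, 17417, 10240, 6593]
— Period 2 —
Births: 16285 × 0.522 = 8501 ; 17417 × 0.161 = 2804 → 11305
20–39: 11223 × 0.981 = 11010
40–59: 16285 × 0.957 = 15585
60–79: 17417 × 0.957 = 16668
80+: 10240 × 0.949 + 6593 × 0.396 = 9718 + 2611 = 12329
End of period: [11305, 11010, 15585, 16668, 12329]
— Period 3 —
Births: 11010 × 0.522 = 5747 ; 15585 × 0.161 = 2509 → 8256
20–39: 11305 × 0.981 = 11090
40–59: 11010 × 0.957 = 10537
60–79: 15585 × 0.957 = 14915
80+: 16668 × 0.949 + 12329 × 0.396 = 15818 + 4882 = 20700
End of period: [8256, 11090, 10537, 14915, 20700]
Total after period 3: 8256 + 11090 + 10537 + 14915 + 20700 = 65498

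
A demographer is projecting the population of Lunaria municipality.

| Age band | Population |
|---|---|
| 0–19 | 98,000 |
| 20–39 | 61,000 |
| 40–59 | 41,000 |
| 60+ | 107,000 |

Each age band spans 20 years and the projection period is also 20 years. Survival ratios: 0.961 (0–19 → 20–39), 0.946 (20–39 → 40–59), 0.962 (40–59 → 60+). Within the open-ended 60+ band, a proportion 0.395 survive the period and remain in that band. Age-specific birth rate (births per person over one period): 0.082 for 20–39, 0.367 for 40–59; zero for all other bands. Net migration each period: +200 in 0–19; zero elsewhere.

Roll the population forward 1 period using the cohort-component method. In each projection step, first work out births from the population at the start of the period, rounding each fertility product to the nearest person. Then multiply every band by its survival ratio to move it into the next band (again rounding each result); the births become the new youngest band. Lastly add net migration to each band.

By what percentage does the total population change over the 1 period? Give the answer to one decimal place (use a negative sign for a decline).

Period 1.
Births: 61000 * 0.082 = 5002  |  41000 * 0.367 = 15047 → total 20049
20–39: 98000 * 0.961 = 94178
40–59: 61000 * 0.946 = 57706
60+: 41000 * 0.962 + 107000 * 0.395 = 39442 + 42265 = 81707
Net migration: 0–19 + 200 → 20249
Population now: 0–19=20249, 20–39=94178, 40–59=57706, 60+=81707
Total: 307000 → 253840; change = -53160; percentage change = -17.3%

-17.3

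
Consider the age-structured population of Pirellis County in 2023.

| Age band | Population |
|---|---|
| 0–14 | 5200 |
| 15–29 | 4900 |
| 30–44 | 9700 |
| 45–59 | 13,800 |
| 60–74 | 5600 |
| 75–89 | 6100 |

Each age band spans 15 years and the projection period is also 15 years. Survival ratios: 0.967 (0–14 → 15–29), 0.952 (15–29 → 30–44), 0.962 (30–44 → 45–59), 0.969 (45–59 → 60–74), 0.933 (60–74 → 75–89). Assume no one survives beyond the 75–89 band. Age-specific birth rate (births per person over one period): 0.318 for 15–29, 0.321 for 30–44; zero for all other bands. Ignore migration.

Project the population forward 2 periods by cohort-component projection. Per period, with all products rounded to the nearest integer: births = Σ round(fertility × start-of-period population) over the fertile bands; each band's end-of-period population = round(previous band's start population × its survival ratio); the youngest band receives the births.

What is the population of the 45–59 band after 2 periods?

4488

After projecting period 1:
Births: 4900 × 0.318 = 1558  |  9700 × 0.321 = 3114 → 4672
15–29: 5200 × 0.967 = 5028
30–44: 4900 × 0.952 = 4665
45–59: 9700 × 0.962 = 9331
60–74: 13800 × 0.969 = 13372
75–89: 5600 × 0.933 = 5225
Giving 4672 / 5028 / 4665 / 9331 / 13372 / 5225.
After projecting period 2:
Births: 5028 × 0.318 = 1599  |  4665 × 0.321 = 1497 → 3096
15–29: 4672 × 0.967 = 4518
30–44: 5028 × 0.952 = 4787
45–59: 4665 × 0.962 = 4488
60–74: 9331 × 0.969 = 9042
75–89: 13372 × 0.933 = 12476
Giving 3096 / 4518 / 4787 / 4488 / 9042 / 12476.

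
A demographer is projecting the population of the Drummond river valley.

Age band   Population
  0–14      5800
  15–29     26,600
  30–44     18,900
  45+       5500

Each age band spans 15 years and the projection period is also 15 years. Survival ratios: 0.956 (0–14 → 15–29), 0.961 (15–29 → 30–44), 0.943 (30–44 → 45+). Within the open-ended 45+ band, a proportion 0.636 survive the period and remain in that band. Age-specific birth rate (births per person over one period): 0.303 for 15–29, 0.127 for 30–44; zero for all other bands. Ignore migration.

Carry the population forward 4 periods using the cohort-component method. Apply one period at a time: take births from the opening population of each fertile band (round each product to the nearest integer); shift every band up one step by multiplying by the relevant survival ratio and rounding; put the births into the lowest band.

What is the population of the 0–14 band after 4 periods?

2647

(Groups numbered youngest = 1 to oldest = 4.)
After projecting period 1:
Births: 26600 * 0.303 = 8060  |  18900 * 0.127 = 2400 — total 10460
Group 2: 5800 * 0.956 = 5545
Group 3: 26600 * 0.961 = 25563
Group 4: 18900 * 0.943 + 5500 * 0.636 = 17823 + 3498 = 21321
Giving 10460 / 5545 / 25563 / 21321.
After projecting period 2:
Births: 5545 * 0.303 = 1680  |  25563 * 0.127 = 3247 — total 4927
Group 2: 10460 * 0.956 = 10000
Group 3: 5545 * 0.961 = 5329
Group 4: 25563 * 0.943 + 21321 * 0.636 = 24106 + 13560 = 37666
Giving 4927 / 10000 / 5329 / 37666.
After projecting period 3:
Births: 10000 * 0.303 = 3030  |  5329 * 0.127 = 677 — total 3707
Group 2: 4927 * 0.956 = 4710
Group 3: 10000 * 0.961 = 9610
Group 4: 5329 * 0.943 + 37666 * 0.636 = 5025 + 23956 = 28981
Giving 3707 / 4710 / 9610 / 28981.
After projecting period 4:
Births: 4710 * 0.303 = 1427  |  9610 * 0.127 = 1220 — total 2647
Group 2: 3707 * 0.956 = 3544
Group 3: 4710 * 0.961 = 4526
Group 4: 9610 * 0.943 + 28981 * 0.636 = 9062 + 18432 = 27494
Giving 2647 / 3544 / 4526 / 27494.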